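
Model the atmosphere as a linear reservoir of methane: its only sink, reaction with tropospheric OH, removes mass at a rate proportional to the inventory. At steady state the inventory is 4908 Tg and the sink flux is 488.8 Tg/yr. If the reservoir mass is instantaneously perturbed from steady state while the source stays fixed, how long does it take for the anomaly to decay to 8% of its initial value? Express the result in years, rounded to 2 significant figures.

For a linear reservoir the anomaly decays as exp(−t/τ) with τ = M/F = 4908/488.8 = 10.04 yr.
exp(−t/τ) = 0.08 ⇒ t = −τ ln(0.08) = 10.04 × 2.526 = 25.36 yr.

25 yr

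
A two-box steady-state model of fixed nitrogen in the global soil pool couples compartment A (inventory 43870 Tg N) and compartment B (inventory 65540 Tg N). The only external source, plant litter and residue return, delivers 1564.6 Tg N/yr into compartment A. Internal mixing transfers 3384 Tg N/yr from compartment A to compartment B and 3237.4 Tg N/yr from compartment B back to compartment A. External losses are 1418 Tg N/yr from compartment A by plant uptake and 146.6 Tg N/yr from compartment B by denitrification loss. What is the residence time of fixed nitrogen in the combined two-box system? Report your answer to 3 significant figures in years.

69.9 yr

Treat the two boxes together as one reservoir: the mixing fluxes between them are internal recycling, so τ = ΣM / Σ(external losses).
M_total = 43870 + 65540 = 109410 Tg N.
ΣF_external_out = 1418 + 146.6 = 1564.6 Tg N/yr.
τ = M_total / ΣF_ext = 109410 / 1564.6 = 69.93 yr.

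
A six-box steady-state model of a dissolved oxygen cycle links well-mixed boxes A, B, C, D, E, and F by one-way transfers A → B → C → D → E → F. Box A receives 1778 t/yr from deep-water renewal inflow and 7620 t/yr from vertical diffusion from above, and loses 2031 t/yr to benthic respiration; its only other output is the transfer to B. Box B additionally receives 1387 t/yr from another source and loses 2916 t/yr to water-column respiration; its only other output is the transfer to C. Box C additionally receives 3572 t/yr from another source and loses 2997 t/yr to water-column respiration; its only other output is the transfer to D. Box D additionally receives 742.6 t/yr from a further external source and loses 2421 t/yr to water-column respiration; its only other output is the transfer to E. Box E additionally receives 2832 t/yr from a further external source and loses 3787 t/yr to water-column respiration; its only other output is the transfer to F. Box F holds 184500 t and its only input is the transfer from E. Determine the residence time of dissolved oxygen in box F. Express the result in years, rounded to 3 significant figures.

Box A: F(A→B) = (1778 + 7620) − 2031 = 7367.0 t/yr.
Box B: F(B→C) = (7367.0 + 1387) − 2916 = 5838.0 t/yr.
Box C: F(C→D) = (5838.0 + 3572) − 2997 = 6413.0 t/yr.
Box D: F(D→E) = (6413.0 + 742.6) − 2421 = 4734.6 t/yr.
Box E: F(E→F) = (4734.6 + 2832) − 3787 = 3779.6 t/yr.
Box F throughput = its input = 3779.6 t/yr; τ = 184500 / 3779.6 = 48.81 yr.

48.8 yr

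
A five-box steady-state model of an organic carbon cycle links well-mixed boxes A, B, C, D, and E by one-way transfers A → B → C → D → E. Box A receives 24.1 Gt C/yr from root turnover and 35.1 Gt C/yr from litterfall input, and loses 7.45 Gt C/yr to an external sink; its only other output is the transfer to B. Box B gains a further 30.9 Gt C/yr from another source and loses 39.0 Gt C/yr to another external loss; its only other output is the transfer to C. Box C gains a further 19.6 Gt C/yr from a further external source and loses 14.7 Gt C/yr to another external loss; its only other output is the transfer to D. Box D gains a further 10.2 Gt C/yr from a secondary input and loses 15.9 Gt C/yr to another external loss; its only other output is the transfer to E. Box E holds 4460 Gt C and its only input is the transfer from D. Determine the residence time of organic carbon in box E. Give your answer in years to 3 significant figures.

Box A: F(A→B) = (24.1 + 35.1) − 7.45 = 51.750 Gt C/yr.
Box B: F(B→C) = (51.750 + 30.9) − 39.0 = 43.650 Gt C/yr.
Box C: F(C→D) = (43.650 + 19.6) − 14.7 = 48.550 Gt C/yr.
Box D: F(D→E) = (48.550 + 10.2) − 15.9 = 42.850 Gt C/yr.
Box E throughput = its input = 42.850 Gt C/yr; τ = 4460 / 42.850 = 104.1 yr.

104 yr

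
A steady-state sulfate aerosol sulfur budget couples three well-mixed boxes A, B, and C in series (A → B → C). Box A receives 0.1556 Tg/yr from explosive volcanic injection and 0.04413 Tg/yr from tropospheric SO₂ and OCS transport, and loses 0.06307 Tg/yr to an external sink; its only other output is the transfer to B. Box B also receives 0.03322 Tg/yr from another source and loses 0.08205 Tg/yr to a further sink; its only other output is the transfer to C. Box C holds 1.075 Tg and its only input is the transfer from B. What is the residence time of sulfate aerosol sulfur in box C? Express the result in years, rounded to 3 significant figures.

12.2 yr

Box A: F(A→B) = (0.1556 + 0.04413) − 0.06307 = 0.13666 Tg/yr.
Box B: F(B→C) = (0.13666 + 0.03322) − 0.08205 = 0.087830 Tg/yr.
Box C throughput = its input = 0.087830 Tg/yr; τ = 1.075 / 0.087830 = 12.24 yr.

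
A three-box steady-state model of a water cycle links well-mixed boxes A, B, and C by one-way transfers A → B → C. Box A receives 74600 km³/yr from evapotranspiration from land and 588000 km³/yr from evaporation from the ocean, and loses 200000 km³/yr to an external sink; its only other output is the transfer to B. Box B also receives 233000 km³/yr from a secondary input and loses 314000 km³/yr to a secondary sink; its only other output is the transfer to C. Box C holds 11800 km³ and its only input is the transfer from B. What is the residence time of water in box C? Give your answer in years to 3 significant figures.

0.0309 yr

Box A: F(A→B) = (74600 + 588000) − 200000 = 462600 km³/yr.
Box B: F(B→C) = (462600 + 233000) − 314000 = 381600 km³/yr.
Box C throughput = its input = 381600 km³/yr; τ = 11800 / 381600 = 0.03092 yr.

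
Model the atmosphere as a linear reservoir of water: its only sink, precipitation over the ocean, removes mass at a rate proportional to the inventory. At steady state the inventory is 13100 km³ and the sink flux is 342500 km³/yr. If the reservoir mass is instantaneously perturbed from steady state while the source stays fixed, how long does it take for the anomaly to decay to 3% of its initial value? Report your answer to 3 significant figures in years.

0.134 yr

For a linear reservoir the anomaly decays as exp(−t/τ) with τ = M/F = 13100/342500 = 0.03825 yr.
exp(−t/τ) = 0.03 ⇒ t = −τ ln(0.03) = 0.03825 × 3.507 = 0.1341 yr.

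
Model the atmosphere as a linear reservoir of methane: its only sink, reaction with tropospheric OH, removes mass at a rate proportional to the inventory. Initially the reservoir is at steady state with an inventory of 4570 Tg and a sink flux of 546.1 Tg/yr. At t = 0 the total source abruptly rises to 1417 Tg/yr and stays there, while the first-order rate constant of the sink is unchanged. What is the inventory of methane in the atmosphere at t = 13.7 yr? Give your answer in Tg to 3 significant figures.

The sink rate constant is k = F₀/M₀ = 546.1/4570 = 0.1195 yr⁻¹.
Solving dM/dt = F₁ − kM with M(0) = M₀ gives M(t) = F₁/k + (M₀ − F₁/k)·e^(−kt).
F₁/k = 1417/0.1195 = 11858 Tg; kt = 0.1195 × 13.7 = 1.637, e^(−kt) = 0.1945.
M(13.7) = 11858 + (4570 − 11858) × 0.1945 = 11858 − 1418 = 10440 Tg.

10400 Tg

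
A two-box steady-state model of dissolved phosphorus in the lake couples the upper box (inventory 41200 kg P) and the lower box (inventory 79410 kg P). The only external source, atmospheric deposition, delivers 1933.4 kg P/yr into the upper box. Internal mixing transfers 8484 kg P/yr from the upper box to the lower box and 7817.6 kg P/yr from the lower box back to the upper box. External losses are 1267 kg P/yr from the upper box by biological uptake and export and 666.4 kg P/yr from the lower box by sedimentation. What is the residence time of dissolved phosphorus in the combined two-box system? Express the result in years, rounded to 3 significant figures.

For the system as a whole, the A↔B exchange is internal and contributes nothing to the throughput; only the external sinks remove mass.
M_total = 41200 + 79410 = 120610 kg P.
ΣF_external_out = 1267 + 666.4 = 1933.4 kg P/yr.
τ = M_total / ΣF_ext = 120610 / 1933.4 = 62.38 yr.

62.4 yr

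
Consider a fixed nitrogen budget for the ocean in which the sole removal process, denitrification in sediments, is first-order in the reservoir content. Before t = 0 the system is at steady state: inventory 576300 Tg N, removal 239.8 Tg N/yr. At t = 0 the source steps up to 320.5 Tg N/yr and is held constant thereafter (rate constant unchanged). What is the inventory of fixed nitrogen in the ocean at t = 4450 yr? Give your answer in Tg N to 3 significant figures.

740000 Tg N

τ = M₀/F₀ = 576300/239.8 = 2403 yr; rate constant k = 1/τ.
New steady state M_∞ = F₁/k = F₁·τ = 320.5 × 2403 = 770240 Tg N.
M(t) = M_∞ + (M₀ − M_∞)·e^(−t/τ); t/τ = 4450/2403 = 1.852, so e^(−t/τ) = 0.1570.
M(t) = 770240 − 193900 × 0.1570 = 739800 Tg N.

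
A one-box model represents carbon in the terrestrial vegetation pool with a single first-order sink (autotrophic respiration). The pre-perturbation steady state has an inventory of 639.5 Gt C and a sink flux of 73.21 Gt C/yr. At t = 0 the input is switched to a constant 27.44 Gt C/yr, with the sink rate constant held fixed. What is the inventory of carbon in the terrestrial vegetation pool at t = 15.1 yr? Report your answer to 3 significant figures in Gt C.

τ = M₀/F₀ = 639.5/73.21 = 8.735 yr; rate constant k = 1/τ.
New steady state M_∞ = F₁/k = F₁·τ = 27.44 × 8.735 = 239.69 Gt C.
M(t) = M_∞ + (M₀ − M_∞)·e^(−t/τ); t/τ = 15.1/8.735 = 1.729, so e^(−t/τ) = 0.1775.
M(t) = 239.69 + 399.8 × 0.1775 = 310.67 Gt C.

311 Gt C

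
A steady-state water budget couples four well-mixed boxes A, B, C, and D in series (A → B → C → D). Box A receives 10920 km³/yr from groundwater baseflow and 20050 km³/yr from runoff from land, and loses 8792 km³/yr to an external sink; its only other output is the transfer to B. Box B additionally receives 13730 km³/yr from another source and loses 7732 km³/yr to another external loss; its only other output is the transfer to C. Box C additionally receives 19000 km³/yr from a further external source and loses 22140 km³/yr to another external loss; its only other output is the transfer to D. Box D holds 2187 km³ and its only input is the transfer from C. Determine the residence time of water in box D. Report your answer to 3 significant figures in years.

0.0874 yr

Box A: F(A→B) = (10920 + 20050) − 8792 = 22178 km³/yr.
Box B: F(B→C) = (22178 + 13730) − 7732 = 28176 km³/yr.
Box C: F(C→D) = (28176 + 19000) − 22140 = 25036 km³/yr.
Box D throughput = its input = 25036 km³/yr; τ = 2187 / 25036 = 0.08735 yr.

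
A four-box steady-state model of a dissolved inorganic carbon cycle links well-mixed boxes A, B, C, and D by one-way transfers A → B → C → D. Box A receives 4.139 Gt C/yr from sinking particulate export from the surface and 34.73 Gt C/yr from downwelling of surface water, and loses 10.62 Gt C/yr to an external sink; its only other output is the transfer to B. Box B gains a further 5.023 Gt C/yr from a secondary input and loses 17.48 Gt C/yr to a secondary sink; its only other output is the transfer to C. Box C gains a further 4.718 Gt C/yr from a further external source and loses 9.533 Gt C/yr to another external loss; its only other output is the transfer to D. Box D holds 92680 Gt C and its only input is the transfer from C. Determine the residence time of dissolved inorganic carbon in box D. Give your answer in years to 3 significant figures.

Box A: F(A→B) = (4.139 + 34.73) − 10.62 = 28.249 Gt C/yr.
Box B: F(B→C) = (28.249 + 5.023) − 17.48 = 15.792 Gt C/yr.
Box C: F(C→D) = (15.792 + 4.718) − 9.533 = 10.977 Gt C/yr.
Box D throughput = its input = 10.977 Gt C/yr; τ = 92680 / 10.977 = 8443 yr.

8440 yr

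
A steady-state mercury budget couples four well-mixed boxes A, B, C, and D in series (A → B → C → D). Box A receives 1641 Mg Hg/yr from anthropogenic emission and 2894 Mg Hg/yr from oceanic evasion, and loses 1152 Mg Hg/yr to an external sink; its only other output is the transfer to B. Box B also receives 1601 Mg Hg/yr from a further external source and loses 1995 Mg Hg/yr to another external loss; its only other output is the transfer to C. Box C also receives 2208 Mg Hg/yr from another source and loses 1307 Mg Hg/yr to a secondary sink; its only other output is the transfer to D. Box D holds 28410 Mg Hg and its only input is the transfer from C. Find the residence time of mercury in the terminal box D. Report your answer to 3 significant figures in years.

Box A: F(A→B) = (1641 + 2894) − 1152 = 3383.0 Mg Hg/yr.
Box B: F(B→C) = (3383.0 + 1601) − 1995 = 2989.0 Mg Hg/yr.
Box C: F(C→D) = (2989.0 + 2208) − 1307 = 3890.0 Mg Hg/yr.
Box D throughput = its input = 3890.0 Mg Hg/yr; τ = 28410 / 3890.0 = 7.303 yr.

7.30 yr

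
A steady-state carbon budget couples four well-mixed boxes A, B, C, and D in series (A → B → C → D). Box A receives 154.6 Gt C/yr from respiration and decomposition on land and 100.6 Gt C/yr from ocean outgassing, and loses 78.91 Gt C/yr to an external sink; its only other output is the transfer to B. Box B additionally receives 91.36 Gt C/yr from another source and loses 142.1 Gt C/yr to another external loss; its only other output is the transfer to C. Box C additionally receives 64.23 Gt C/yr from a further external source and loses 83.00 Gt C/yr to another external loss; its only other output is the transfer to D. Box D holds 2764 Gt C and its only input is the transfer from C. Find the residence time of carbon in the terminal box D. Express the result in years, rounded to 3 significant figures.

25.9 yr

Box A: F(A→B) = (154.6 + 100.6) − 78.91 = 176.29 Gt C/yr.
Box B: F(B→C) = (176.29 + 91.36) − 142.1 = 125.55 Gt C/yr.
Box C: F(C→D) = (125.55 + 64.23) − 83.00 = 106.78 Gt C/yr.
Box D throughput = its input = 106.78 Gt C/yr; τ = 2764 / 106.78 = 25.88 yr.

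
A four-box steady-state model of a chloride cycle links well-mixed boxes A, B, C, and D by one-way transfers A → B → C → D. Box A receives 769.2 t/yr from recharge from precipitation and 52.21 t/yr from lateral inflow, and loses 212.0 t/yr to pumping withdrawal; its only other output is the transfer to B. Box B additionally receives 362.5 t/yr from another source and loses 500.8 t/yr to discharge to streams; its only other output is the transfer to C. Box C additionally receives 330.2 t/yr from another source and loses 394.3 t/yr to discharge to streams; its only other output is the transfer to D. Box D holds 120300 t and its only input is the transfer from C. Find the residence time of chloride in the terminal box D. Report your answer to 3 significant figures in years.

296 yr

Box A: F(A→B) = (769.2 + 52.21) − 212.0 = 609.41 t/yr.
Box B: F(B→C) = (609.41 + 362.5) − 500.8 = 471.11 t/yr.
Box C: F(C→D) = (471.11 + 330.2) − 394.3 = 407.01 t/yr.
Box D throughput = its input = 407.01 t/yr; τ = 120300 / 407.01 = 295.6 yr.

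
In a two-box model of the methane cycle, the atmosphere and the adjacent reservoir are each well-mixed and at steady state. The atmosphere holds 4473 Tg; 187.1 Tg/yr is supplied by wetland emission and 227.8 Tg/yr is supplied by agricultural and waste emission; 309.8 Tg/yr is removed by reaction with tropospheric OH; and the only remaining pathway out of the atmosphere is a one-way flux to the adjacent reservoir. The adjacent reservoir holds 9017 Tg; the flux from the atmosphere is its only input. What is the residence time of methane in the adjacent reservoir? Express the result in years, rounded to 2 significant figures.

86 yr

Balance the atmosphere: ΣF_in = 187.1 + 227.8 = 414.90 Tg/yr.
Flux to the adjacent reservoir = ΣF_in − (309.8) = 105.10 Tg/yr.
At steady state the output of the adjacent reservoir equals its input, 105.10 Tg/yr.
τ = M / F = 9017 / 105.10 = 85.79 yr.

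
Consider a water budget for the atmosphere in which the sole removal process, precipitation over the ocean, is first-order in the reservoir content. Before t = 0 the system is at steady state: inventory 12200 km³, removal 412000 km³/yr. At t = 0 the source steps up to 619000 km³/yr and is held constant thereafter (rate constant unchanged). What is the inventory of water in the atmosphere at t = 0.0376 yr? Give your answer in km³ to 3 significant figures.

16600 km³

The sink rate constant is k = F₀/M₀ = 412000/12200 = 33.77 yr⁻¹.
Solving dM/dt = F₁ − kM with M(0) = M₀ gives M(t) = F₁/k + (M₀ − F₁/k)·e^(−kt).
F₁/k = 619000/33.77 = 18330 km³; kt = 33.77 × 0.0376 = 1.270, e^(−kt) = 0.2809.
M(0.0376) = 18330 + (12200 − 18330) × 0.2809 = 18330 − 1722 = 16608 km³.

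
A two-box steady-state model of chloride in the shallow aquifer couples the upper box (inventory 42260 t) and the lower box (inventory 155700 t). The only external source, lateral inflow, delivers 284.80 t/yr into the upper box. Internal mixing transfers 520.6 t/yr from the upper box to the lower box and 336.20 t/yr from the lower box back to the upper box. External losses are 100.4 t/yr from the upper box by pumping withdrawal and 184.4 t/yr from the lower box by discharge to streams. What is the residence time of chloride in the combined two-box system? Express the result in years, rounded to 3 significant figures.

695 yr

For the system as a whole, the A↔B exchange is internal and contributes nothing to the throughput; only the external sinks remove mass.
M_total = 42260 + 155700 = 197960 t.
ΣF_external_out = 100.4 + 184.4 = 284.80 t/yr.
τ = M_total / ΣF_ext = 197960 / 284.80 = 695.1 yr.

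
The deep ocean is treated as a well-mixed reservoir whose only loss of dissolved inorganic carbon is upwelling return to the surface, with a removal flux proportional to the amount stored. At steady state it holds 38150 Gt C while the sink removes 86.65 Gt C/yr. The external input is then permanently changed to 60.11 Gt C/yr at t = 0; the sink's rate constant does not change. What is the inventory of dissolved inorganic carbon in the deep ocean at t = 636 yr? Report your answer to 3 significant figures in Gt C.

29200 Gt C

τ = M₀/F₀ = 38150/86.65 = 440.3 yr; rate constant k = 1/τ.
New steady state M_∞ = F₁/k = F₁·τ = 60.11 × 440.3 = 26465 Gt C.
M(t) = M_∞ + (M₀ − M_∞)·e^(−t/τ); t/τ = 636/440.3 = 1.445, so e^(−t/τ) = 0.2359.
M(t) = 26465 + 11680 × 0.2359 = 29221 Gt C.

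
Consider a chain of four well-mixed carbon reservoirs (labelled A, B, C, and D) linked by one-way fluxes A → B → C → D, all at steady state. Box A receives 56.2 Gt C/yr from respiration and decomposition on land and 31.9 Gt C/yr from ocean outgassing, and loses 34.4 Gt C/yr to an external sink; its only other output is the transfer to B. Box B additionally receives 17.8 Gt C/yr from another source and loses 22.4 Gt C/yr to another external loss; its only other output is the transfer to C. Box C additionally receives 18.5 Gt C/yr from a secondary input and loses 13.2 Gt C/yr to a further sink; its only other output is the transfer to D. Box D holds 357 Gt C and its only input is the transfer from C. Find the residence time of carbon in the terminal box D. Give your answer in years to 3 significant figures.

Box A: F(A→B) = (56.2 + 31.9) − 34.4 = 53.700 Gt C/yr.
Box B: F(B→C) = (53.700 + 17.8) − 22.4 = 49.100 Gt C/yr.
Box C: F(C→D) = (49.100 + 18.5) − 13.2 = 54.400 Gt C/yr.
Box D throughput = its input = 54.400 Gt C/yr; τ = 357 / 54.400 = 6.563 yr.

6.56 yr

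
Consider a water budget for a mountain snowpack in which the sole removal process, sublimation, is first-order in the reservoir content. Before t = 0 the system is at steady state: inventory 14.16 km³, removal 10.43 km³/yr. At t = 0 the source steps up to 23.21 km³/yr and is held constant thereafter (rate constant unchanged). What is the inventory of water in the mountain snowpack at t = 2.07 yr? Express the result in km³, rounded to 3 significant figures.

τ = M₀/F₀ = 14.16/10.43 = 1.358 yr; rate constant k = 1/τ.
New steady state M_∞ = F₁/k = F₁·τ = 23.21 × 1.358 = 31.510 km³.
M(t) = M_∞ + (M₀ − M_∞)·e^(−t/τ); t/τ = 2.07/1.358 = 1.525, so e^(−t/τ) = 0.2177.
M(t) = 31.510 − 17.35 × 0.2177 = 27.734 km³.

27.7 km³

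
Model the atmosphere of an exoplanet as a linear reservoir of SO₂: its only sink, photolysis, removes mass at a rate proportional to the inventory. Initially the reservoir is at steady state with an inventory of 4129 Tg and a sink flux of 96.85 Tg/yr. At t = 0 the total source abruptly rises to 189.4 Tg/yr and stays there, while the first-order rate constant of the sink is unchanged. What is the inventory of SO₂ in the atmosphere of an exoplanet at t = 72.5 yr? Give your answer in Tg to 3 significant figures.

7350 Tg

The sink rate constant is k = F₀/M₀ = 96.85/4129 = 0.02346 yr⁻¹.
Solving dM/dt = F₁ − kM with M(0) = M₀ gives M(t) = F₁/k + (M₀ − F₁/k)·e^(−kt).
F₁/k = 189.4/0.02346 = 8074.7 Tg; kt = 0.02346 × 72.5 = 1.701, e^(−kt) = 0.1826.
M(72.5) = 8074.7 + (4129 − 8074.7) × 0.1826 = 8074.7 − 720.4 = 7354.3 Tg.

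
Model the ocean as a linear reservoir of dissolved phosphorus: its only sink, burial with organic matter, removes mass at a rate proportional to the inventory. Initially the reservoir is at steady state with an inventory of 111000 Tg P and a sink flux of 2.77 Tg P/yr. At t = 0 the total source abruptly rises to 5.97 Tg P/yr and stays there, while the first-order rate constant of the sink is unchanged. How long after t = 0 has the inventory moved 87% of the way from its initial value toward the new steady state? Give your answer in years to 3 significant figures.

τ = M₀/F₀ = 111000/2.77 = 40070 yr.
The remaining gap fraction is e^(−t/τ); 87% covered ⇒ e^(−t/τ) = 0.130.
t = −τ ln(0.130) = 40070 × 2.040 = 81760 yr.

81800 yr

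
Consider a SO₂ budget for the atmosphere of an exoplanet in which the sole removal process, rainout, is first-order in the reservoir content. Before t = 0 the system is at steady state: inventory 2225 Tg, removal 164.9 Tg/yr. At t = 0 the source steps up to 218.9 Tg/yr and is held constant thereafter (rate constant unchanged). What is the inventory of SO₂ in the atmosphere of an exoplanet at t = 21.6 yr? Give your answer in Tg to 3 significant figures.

τ = M₀/F₀ = 2225/164.9 = 13.49 yr; rate constant k = 1/τ.
New steady state M_∞ = F₁/k = F₁·τ = 218.9 × 13.49 = 2953.6 Tg.
M(t) = M_∞ + (M₀ − M_∞)·e^(−t/τ); t/τ = 21.6/13.49 = 1.601, so e^(−t/τ) = 0.2017.
M(t) = 2953.6 − 728.6 × 0.2017 = 2806.6 Tg.

2810 Tg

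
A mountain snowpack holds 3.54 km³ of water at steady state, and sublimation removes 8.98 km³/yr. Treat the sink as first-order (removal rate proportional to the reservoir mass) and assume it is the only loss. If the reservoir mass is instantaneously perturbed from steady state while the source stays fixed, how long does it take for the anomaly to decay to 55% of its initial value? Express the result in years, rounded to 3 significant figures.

For a linear reservoir the anomaly decays as exp(−t/τ) with τ = M/F = 3.54/8.98 = 0.3942 yr.
exp(−t/τ) = 0.55 ⇒ t = −τ ln(0.55) = 0.3942 × 0.5978 = 0.2357 yr.

0.236 yr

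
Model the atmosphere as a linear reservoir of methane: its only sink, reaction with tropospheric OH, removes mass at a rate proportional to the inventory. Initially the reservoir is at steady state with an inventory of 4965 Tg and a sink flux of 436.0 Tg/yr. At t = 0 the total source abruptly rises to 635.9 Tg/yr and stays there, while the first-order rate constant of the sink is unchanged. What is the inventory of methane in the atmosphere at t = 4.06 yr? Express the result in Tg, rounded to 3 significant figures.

Residence time τ = M₀/F₀ = 11.39 yr. The eventual steady state is M_∞ = M₀·(F₁/F₀) = 4965 × 635.9/436.0 = 7241.4 Tg.
The anomaly ΔM(t) = M(t) − M_∞ decays as ΔM₀·e^(−t/τ) with ΔM₀ = 4965 − 7241.4 = −2276 Tg.
At t = 4.06 yr, e^(−t/τ) = e^(−0.3565) = 0.7001, so ΔM = −1594 Tg and M = 7241.4 − 1594 = 5647.7 Tg.

5650 Tg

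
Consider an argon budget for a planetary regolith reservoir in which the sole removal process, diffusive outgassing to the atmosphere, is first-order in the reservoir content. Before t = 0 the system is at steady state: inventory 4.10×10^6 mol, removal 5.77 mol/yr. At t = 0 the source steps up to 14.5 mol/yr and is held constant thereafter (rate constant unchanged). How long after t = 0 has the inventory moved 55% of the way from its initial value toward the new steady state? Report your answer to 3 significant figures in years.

τ = M₀/F₀ = 4.10×10^6/5.77 = 710600 yr.
The remaining gap fraction is e^(−t/τ); 55% covered ⇒ e^(−t/τ) = 0.450.
t = −τ ln(0.450) = 710600 × 0.7985 = 567400 yr.

567000 yr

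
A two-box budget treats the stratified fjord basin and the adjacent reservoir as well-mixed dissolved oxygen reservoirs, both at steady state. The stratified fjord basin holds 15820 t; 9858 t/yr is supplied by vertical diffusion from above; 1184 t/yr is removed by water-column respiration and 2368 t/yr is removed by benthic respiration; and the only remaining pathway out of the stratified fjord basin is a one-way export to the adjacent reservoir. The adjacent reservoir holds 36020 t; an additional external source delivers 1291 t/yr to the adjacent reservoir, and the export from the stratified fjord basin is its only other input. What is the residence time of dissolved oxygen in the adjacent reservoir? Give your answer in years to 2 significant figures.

Balance the stratified fjord basin: ΣF_in = 9858.0 t/yr.
Export to the adjacent reservoir = ΣF_in − (1184 + 2368) = 6306.0 t/yr.
Total input to the adjacent reservoir = 6306.0 + 1291 = 7597.0 t/yr; at steady state this equals its total output.
τ = M / F = 36020 / 7597.0 = 4.741 yr.

4.7 yr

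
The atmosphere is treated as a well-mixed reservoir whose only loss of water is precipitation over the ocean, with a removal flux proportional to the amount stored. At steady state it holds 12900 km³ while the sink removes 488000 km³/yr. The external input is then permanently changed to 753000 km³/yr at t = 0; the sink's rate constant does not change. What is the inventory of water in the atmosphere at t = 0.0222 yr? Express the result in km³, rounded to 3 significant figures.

16900 km³

The sink rate constant is k = F₀/M₀ = 488000/12900 = 37.83 yr⁻¹.
Solving dM/dt = F₁ − kM with M(0) = M₀ gives M(t) = F₁/k + (M₀ − F₁/k)·e^(−kt).
F₁/k = 753000/37.83 = 19905 km³; kt = 37.83 × 0.0222 = 0.8398, e^(−kt) = 0.4318.
M(0.0222) = 19905 + (12900 − 19905) × 0.4318 = 19905 − 3025 = 16880 km³.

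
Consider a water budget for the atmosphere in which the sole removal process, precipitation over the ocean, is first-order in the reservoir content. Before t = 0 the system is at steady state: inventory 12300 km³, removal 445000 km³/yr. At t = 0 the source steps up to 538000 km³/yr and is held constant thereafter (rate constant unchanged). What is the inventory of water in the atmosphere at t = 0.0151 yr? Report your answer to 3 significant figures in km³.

τ = M₀/F₀ = 12300/445000 = 0.02764 yr; rate constant k = 1/τ.
New steady state M_∞ = F₁/k = F₁·τ = 538000 × 0.02764 = 14871 km³.
M(t) = M_∞ + (M₀ − M_∞)·e^(−t/τ); t/τ = 0.0151/0.02764 = 0.5463, so e^(−t/τ) = 0.5791.
M(t) = 14871 − 2571 × 0.5791 = 13382 km³.

13400 km³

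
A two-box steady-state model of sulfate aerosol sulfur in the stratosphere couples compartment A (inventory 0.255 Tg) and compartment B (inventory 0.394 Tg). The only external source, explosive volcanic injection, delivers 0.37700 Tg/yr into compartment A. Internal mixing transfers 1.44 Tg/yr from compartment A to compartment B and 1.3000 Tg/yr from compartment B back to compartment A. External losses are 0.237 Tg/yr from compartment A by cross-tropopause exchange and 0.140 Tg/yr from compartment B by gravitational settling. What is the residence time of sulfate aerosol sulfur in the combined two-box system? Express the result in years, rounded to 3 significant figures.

1.72 yr

For the system as a whole, the A↔B exchange is internal and contributes nothing to the throughput; only the external sinks remove mass.
M_total = 0.255 + 0.394 = 0.64900 Tg.
ΣF_external_out = 0.237 + 0.140 = 0.37700 Tg/yr.
τ = M_total / ΣF_ext = 0.64900 / 0.37700 = 1.721 yr.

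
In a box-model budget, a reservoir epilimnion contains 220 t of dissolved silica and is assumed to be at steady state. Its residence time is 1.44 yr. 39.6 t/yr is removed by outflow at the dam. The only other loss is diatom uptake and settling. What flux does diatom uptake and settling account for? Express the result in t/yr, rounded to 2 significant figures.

Total removal F = M/τ = 220 / 1.44 = 152.8 t/yr.
Diatom uptake and settling = F − (39.6) = 152.8 − 39.60 = 113.2 t/yr.

110 t/yr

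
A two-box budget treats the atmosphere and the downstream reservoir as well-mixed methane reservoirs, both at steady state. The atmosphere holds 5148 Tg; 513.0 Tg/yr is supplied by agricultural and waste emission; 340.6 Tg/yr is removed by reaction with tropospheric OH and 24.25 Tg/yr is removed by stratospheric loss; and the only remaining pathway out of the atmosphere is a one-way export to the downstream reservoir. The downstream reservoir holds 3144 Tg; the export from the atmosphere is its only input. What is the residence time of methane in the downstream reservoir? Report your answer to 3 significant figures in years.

21.2 yr

Balance the atmosphere: ΣF_in = 513.00 Tg/yr.
Export to the downstream reservoir = ΣF_in − (340.6 + 24.25) = 148.15 Tg/yr.
At steady state the output of the downstream reservoir equals its input, 148.15 Tg/yr.
τ = M / F = 3144 / 148.15 = 21.22 yr.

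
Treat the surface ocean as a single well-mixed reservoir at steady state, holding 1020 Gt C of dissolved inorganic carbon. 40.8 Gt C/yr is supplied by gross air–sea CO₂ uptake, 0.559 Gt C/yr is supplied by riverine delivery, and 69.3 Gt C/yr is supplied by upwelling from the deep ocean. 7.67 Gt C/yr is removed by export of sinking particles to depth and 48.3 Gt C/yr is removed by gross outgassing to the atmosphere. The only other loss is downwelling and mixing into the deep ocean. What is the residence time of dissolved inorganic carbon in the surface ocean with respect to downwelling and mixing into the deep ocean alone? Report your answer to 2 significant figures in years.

At steady state ΣF_in = ΣF_out.
ΣF_in = 40.8 + 0.559 + 69.3 = 110.66 Gt C/yr.
Downwelling and mixing into the deep ocean flux = ΣF_in − (7.67 + 48.3) = 110.66 − 55.97 = 54.69 Gt C/yr.
τ = M / F = 1020 / 54.69 = 18.65 yr.

19 yr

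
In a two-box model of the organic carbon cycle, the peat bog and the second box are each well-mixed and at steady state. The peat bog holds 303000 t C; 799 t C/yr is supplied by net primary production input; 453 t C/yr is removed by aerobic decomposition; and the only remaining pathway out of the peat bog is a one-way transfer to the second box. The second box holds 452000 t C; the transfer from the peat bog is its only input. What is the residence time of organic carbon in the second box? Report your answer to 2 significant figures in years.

Balance the peat bog: ΣF_in = 799.00 t C/yr.
Transfer to the second box = ΣF_in − (453) = 346.00 t C/yr.
At steady state the output of the second box equals its input, 346.00 t C/yr.
τ = M / F = 452000 / 346.00 = 1306 yr.

1300 yr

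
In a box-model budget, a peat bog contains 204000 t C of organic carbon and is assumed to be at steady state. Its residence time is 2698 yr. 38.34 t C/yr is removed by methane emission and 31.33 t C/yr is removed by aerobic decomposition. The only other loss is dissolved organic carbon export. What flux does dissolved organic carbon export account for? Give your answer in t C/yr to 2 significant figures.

Total removal F = M/τ = 204000 / 2698 = 75.61 t C/yr.
Dissolved organic carbon export = F − (38.34 + 31.33) = 75.61 − 69.67 = 5.942 t C/yr.

5.9 t C/yr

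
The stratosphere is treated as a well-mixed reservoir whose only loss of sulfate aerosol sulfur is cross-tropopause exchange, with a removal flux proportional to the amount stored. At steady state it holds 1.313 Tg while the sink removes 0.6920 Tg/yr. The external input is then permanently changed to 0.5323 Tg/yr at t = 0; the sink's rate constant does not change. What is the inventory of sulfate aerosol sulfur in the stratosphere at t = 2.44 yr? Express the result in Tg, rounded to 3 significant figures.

Residence time τ = M₀/F₀ = 1.897 yr. The eventual steady state is M_∞ = M₀·(F₁/F₀) = 1.313 × 0.5323/0.6920 = 1.0100 Tg.
The anomaly ΔM(t) = M(t) − M_∞ decays as ΔM₀·e^(−t/τ) with ΔM₀ = 1.313 − 1.0100 = 0.3030 Tg.
At t = 2.44 yr, e^(−t/τ) = e^(−1.286) = 0.2764, so ΔM = 0.08375 Tg and M = 1.0100 + 0.08375 = 1.0937 Tg.

1.09 Tg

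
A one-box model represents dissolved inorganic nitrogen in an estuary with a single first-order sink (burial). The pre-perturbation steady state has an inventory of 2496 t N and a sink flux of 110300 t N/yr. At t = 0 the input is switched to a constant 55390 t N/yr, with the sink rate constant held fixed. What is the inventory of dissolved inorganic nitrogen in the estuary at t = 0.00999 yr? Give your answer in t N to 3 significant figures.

2050 t N

Residence time τ = M₀/F₀ = 0.02263 yr. The eventual steady state is M_∞ = M₀·(F₁/F₀) = 2496 × 55390/110300 = 1253.4 t N.
The anomaly ΔM(t) = M(t) − M_∞ decays as ΔM₀·e^(−t/τ) with ΔM₀ = 2496 − 1253.4 = 1243 t N.
At t = 0.00999 yr, e^(−t/τ) = e^(−0.4415) = 0.6431, so ΔM = 799.1 t N and M = 1253.4 + 799.1 = 2052.5 t N.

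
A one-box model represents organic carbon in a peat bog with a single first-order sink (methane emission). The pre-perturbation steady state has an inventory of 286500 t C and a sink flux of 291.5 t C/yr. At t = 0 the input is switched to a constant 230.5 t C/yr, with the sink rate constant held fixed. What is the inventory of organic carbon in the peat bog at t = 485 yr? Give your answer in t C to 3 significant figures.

The sink rate constant is k = F₀/M₀ = 291.5/286500 = 0.001017 yr⁻¹.
Solving dM/dt = F₁ − kM with M(0) = M₀ gives M(t) = F₁/k + (M₀ − F₁/k)·e^(−kt).
F₁/k = 230.5/0.001017 = 226550 t C; kt = 0.001017 × 485 = 0.4935, e^(−kt) = 0.6105.
M(485) = 226550 + (286500 − 226550) × 0.6105 = 226550 + 36600 = 263150 t C.

263000 t C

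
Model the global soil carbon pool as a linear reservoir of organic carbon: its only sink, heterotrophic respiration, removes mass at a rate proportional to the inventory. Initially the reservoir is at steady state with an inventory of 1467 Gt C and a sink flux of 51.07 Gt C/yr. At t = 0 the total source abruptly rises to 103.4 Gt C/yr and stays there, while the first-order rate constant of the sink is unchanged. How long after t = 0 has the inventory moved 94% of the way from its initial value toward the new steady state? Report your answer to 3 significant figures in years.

80.8 yr

τ = M₀/F₀ = 1467/51.07 = 28.73 yr.
The remaining gap fraction is e^(−t/τ); 94% covered ⇒ e^(−t/τ) = 0.0600.
t = −τ ln(0.0600) = 28.73 × 2.813 = 80.82 yr.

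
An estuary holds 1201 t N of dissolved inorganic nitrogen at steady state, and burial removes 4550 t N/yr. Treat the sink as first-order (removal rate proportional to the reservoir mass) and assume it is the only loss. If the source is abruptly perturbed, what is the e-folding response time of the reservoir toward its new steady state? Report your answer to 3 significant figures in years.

0.264 yr

For a linear reservoir the response time equals the residence time τ = M/F.
τ = 1201 / 4550 = 0.2640 yr.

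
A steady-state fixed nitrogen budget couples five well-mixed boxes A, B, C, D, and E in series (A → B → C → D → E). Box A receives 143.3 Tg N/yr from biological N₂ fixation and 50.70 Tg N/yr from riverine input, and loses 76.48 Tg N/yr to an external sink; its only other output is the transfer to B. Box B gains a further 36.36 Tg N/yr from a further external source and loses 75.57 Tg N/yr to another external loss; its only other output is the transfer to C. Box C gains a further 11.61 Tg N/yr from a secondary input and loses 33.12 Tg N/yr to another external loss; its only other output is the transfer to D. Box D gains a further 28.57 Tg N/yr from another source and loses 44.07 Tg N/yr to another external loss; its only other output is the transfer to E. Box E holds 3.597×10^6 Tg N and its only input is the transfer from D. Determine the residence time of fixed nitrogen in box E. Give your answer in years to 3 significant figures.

87100 yr

Box A: F(A→B) = (143.3 + 50.70) − 76.48 = 117.52 Tg N/yr.
Box B: F(B→C) = (117.52 + 36.36) − 75.57 = 78.310 Tg N/yr.
Box C: F(C→D) = (78.310 + 11.61) − 33.12 = 56.800 Tg N/yr.
Box D: F(D→E) = (56.800 + 28.57) − 44.07 = 41.300 Tg N/yr.
Box E throughput = its input = 41.300 Tg N/yr; τ = 3.597×10^6 / 41.300 = 87090 yr.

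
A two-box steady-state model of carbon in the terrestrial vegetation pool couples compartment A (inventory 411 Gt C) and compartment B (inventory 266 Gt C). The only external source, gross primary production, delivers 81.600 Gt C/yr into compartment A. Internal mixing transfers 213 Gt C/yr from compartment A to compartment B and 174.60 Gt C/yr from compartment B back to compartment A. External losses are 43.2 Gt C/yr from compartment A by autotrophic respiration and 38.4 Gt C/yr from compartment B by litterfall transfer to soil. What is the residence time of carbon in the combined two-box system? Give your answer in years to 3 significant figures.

Residence time in the combined system uses the total inventory and the total *external* removal — internal exchanges between the two boxes cancel.
M_total = 411 + 266 = 677.00 Gt C.
ΣF_external_out = 43.2 + 38.4 = 81.600 Gt C/yr.
τ = M_total / ΣF_ext = 677.00 / 81.600 = 8.297 yr.

8.30 yr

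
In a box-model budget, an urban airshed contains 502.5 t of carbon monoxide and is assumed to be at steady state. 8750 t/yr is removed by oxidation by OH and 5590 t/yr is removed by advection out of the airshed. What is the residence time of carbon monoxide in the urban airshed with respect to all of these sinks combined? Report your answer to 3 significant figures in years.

0.0350 yr

Total removal flux = 8750 + 5590 = 14340 t/yr.
τ = M / ΣF_out = 502.5 / 14340 = 0.03504 yr.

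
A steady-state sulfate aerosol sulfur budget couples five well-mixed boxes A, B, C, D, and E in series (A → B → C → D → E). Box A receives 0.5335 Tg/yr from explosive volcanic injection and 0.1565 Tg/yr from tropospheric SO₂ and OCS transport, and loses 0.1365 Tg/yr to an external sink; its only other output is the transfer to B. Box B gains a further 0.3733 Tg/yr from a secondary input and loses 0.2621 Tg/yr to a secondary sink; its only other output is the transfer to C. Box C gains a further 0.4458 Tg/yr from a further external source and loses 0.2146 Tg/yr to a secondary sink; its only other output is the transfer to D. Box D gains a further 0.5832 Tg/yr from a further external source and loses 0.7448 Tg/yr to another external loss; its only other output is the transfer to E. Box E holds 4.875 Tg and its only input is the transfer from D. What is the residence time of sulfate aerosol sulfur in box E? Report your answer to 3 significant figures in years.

6.64 yr

Box A: F(A→B) = (0.5335 + 0.1565) − 0.1365 = 0.55350 Tg/yr.
Box B: F(B→C) = (0.55350 + 0.3733) − 0.2621 = 0.66470 Tg/yr.
Box C: F(C→D) = (0.66470 + 0.4458) − 0.2146 = 0.89590 Tg/yr.
Box D: F(D→E) = (0.89590 + 0.5832) − 0.7448 = 0.73430 Tg/yr.
Box E throughput = its input = 0.73430 Tg/yr; τ = 4.875 / 0.73430 = 6.639 yr.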